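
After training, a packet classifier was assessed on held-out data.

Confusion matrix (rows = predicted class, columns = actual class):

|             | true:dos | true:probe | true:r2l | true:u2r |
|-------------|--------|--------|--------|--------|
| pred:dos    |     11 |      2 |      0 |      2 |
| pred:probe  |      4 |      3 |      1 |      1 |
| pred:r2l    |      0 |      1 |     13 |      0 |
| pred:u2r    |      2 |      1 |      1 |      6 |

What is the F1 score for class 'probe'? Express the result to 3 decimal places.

Treat 'probe' as positive and all other classes as negative.
F1 score = 2·TP/(2·TP+FP+FN).
probe: TP=3, FP=4+1+1=6, FN=2+1+1=4 → 6/16 = 0.3750

0.375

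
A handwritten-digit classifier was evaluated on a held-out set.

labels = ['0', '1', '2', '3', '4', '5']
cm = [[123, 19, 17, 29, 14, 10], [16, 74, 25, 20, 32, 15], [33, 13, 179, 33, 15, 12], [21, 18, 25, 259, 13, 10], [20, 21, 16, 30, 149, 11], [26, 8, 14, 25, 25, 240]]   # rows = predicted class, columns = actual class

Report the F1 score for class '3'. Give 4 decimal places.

0.6981

Treat '3' as positive and all other classes as negative.
F1 score = 2·TP/(2·TP+FP+FN).
3: TP=259, FP=21+18+25+13+10=87, FN=29+20+33+30+25=137 → 518/742 = 0.69811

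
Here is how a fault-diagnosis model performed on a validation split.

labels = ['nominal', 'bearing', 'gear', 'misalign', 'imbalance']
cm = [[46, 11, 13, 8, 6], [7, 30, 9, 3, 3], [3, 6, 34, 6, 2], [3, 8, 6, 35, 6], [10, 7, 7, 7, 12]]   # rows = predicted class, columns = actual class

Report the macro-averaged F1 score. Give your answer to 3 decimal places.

0.525

Per-class F1 score (2·TP/(2·TP+FP+FN)):
  nominal: TP=46, FP=11+13+8+6=38, FN=7+3+3+10=23 → 92/153 = 0.6013
  bearing: TP=30, FP=7+9+3+3=22, FN=11+6+8+7=32 → 60/114 = 0.5263
  gear: TP=34, FP=3+6+6+2=17, FN=13+9+6+7=35 → 68/120 = 0.5667
  misalign: TP=35, FP=3+8+6+6=23, FN=8+3+6+7=24 → 70/117 = 0.5983
  imbalance: TP=12, FP=10+7+7+7=31, FN=6+3+2+6=17 → 24/72 = 0.3333
Macro-F1 score = mean = (0.6013 + 0.5263 + 0.5667 + 0.5983 + 0.3333) / 5 = 0.525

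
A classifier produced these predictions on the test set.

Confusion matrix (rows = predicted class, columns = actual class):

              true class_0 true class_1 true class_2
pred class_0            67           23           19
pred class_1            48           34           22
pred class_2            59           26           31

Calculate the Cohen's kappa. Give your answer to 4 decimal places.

0.1034

Observed agreement pₒ = trace/N = 132/329 = 0.40122
Expected agreement pₑ = Σ (rowᵢ·colᵢ)/N² = (174·109 + 83·104 + 72·116)/329² = 0.33213
κ = (pₒ − pₑ)/(1 − pₑ) = (0.40122 − 0.33213)/(1 − 0.33213) = 0.1034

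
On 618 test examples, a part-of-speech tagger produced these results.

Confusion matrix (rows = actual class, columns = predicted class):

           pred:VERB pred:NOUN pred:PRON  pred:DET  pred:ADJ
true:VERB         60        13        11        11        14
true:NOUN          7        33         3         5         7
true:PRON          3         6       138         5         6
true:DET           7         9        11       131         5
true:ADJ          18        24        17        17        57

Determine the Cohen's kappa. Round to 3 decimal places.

0.589

Observed agreement pₒ = trace/N = 419/618 = 0.6780
Expected agreement pₑ = Σ (rowᵢ·colᵢ)/N² = (109·95 + 55·85 + 158·180 + 163·169 + 133·89)/618² = 0.2169
κ = (pₒ − pₑ)/(1 − pₑ) = (0.6780 − 0.2169)/(1 − 0.2169) = 0.589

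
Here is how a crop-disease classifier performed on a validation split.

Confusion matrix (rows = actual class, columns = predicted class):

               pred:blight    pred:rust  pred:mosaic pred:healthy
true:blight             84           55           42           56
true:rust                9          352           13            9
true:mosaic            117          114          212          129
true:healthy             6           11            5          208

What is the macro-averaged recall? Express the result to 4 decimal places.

0.6371

Per-class recall (TP/(TP+FN)):
  blight: TP=84, FN=55+42+56=153 → 84/237 = 0.35443
  rust: TP=352, FN=9+13+9=31 → 352/383 = 0.91906
  mosaic: TP=212, FN=117+114+129=360 → 212/572 = 0.37063
  healthy: TP=208, FN=6+11+5=22 → 208/230 = 0.90435
Macro-recall = mean = (0.35443 + 0.91906 + 0.37063 + 0.90435) / 4 = 0.6371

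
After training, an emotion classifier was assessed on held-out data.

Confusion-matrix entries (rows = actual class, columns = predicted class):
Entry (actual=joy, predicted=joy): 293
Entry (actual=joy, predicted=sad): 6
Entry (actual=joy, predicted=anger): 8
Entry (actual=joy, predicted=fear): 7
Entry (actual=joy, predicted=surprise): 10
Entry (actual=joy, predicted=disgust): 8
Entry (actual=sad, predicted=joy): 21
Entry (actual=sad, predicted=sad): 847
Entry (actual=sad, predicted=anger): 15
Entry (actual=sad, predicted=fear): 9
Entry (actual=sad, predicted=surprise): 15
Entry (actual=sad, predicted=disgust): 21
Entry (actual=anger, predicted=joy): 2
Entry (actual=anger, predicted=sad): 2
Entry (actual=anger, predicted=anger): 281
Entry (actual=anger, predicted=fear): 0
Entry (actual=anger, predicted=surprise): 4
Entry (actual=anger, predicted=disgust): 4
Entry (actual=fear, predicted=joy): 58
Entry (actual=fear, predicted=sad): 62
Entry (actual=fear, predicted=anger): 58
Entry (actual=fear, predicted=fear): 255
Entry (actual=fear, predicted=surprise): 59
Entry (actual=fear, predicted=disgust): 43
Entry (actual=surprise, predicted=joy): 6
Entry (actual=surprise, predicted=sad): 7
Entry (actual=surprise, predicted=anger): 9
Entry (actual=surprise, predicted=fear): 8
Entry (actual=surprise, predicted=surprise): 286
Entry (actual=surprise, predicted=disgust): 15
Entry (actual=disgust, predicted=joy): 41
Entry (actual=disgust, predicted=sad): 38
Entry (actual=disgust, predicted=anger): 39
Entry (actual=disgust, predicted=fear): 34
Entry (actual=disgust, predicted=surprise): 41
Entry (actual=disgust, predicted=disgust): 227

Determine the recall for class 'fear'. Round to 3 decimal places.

Treat 'fear' as positive and all other classes as negative.
recall = TP/(TP+FN).
fear: TP=255, FN=58+62+58+59+43=280 → 255/535 = 0.4766

0.477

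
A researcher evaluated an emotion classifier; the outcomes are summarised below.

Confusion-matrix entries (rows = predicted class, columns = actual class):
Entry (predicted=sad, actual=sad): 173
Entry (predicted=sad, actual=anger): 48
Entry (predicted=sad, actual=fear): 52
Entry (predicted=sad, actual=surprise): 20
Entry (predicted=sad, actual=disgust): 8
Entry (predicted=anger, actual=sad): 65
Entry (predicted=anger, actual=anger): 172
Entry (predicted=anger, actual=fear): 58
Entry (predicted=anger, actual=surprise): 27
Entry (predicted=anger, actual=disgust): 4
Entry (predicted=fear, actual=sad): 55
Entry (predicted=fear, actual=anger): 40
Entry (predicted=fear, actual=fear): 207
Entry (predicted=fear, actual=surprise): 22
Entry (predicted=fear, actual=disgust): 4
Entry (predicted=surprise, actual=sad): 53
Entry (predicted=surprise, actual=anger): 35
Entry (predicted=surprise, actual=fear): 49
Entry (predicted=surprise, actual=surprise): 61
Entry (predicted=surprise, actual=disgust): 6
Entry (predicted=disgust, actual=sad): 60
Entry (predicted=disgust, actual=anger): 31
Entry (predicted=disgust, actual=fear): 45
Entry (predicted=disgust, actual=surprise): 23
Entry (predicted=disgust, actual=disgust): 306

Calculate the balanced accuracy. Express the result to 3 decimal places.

0.558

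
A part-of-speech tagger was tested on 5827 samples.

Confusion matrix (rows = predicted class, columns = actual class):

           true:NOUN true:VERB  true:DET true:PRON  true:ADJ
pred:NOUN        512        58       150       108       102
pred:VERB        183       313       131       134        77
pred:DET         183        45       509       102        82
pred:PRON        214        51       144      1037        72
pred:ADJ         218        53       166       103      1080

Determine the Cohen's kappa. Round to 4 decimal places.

0.4823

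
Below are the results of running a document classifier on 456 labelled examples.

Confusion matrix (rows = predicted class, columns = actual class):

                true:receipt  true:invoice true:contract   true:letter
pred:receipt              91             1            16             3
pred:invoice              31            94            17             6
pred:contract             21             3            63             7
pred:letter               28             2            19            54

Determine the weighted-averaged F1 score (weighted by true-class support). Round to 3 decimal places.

0.656

Per-class F1 score (2·TP/(2·TP+FP+FN)):
  receipt: TP=91, FP=1+16+3=20, FN=31+21+28=80 → 182/282 = 0.6454
  invoice: TP=94, FP=31+17+6=54, FN=1+3+2=6 → 188/248 = 0.7581
  contract: TP=63, FP=21+3+7=31, FN=16+17+19=52 → 126/209 = 0.6029
  letter: TP=54, FP=28+2+19=49, FN=3+6+7=16 → 108/173 = 0.6243
Weighted-F1 score = Σ (supportᵢ/N)·F1 scoreᵢ with N=456: (171/456)·0.6454 + (100/456)·0.7581 + (115/456)·0.6029 + (70/456)·0.6243 = 0.656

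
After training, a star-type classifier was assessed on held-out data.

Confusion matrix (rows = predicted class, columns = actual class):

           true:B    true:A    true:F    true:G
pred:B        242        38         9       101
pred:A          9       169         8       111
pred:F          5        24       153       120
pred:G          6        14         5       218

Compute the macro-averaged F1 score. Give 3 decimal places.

0.639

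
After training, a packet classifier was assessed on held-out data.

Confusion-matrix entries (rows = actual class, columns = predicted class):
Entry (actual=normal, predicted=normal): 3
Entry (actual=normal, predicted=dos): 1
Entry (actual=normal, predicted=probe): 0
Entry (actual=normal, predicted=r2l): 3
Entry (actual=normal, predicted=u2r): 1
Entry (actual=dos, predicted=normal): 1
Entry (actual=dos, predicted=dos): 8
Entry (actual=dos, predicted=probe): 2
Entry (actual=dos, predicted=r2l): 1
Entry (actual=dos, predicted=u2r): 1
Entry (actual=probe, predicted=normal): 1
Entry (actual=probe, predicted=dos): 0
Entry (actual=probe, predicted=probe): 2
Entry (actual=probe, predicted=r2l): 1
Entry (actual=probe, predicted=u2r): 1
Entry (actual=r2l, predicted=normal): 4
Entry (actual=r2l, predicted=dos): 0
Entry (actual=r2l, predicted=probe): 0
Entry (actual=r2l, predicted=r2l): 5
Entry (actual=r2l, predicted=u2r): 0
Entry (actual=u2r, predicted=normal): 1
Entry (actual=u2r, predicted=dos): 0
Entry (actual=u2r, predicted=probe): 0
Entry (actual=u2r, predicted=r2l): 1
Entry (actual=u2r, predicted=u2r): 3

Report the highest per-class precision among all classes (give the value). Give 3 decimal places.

0.889

Per-class precision (TP/(TP+FP)):
  normal: TP=3, FP=1+1+4+1=7 → 3/10 = 0.3000
  dos: TP=8, FP=1+0+0+0=1 → 8/9 = 0.8889
  probe: TP=2, FP=0+2+0+0=2 → 2/4 = 0.5000
  r2l: TP=5, FP=3+1+1+1=6 → 5/11 = 0.4545
  u2r: TP=3, FP=1+1+1+0=3 → 3/6 = 0.5000
Highest is class 'dos' with precision = 0.889.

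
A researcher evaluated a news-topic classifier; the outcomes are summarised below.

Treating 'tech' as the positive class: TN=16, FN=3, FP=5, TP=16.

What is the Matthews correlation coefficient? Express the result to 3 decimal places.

0.604

MCC = (TP·TN − FP·FN) / √((TP+FP)(TP+FN)(TN+FP)(TN+FN))
Numerator = 16·16 − 5·3 = 241
Denominator = √(21·19·21·19) = √159201 = 399.0000
MCC = 241 / 399.0000 = 0.604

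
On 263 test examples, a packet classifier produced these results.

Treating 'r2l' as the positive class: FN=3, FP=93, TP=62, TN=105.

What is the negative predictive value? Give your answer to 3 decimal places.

NPV = TN/(TN+FN) = 105/(105+3) = 0.972

0.972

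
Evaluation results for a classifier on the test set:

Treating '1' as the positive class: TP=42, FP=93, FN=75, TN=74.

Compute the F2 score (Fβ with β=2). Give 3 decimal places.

0.348

Fβ = (1+β²)·TP / ((1+β²)·TP + β²·FN + FP), with β²=4
= 5·42 / (5·42 + 4·75 + 93) = 0.348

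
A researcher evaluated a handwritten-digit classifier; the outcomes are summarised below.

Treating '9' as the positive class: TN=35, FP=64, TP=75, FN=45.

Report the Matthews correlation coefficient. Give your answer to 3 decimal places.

MCC = (TP·TN − FP·FN) / √((TP+FP)(TP+FN)(TN+FP)(TN+FN))
Numerator = 75·35 − 64·45 = -255
Denominator = √(139·120·99·80) = √132105600 = 11493.7200
MCC = -255 / 11493.7200 = -0.022

-0.022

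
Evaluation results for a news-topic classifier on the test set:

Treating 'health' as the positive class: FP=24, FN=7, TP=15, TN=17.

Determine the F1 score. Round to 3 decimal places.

0.492

Precision = TP/(TP+FP) = 15/39 = 0.3846
Recall = TP/(TP+FN) = 15/22 = 0.6818
F1 = 2·TP/(2·TP+FP+FN) = 30/61 = 0.492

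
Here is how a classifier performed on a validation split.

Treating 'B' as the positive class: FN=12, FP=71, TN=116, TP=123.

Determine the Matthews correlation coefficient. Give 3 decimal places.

0.536

MCC = (TP·TN − FP·FN) / √((TP+FP)(TP+FN)(TN+FP)(TN+FN))
Numerator = 123·116 − 71·12 = 13416
Denominator = √(194·135·187·128) = √626883840 = 25037.6485
MCC = 13416 / 25037.6485 = 0.536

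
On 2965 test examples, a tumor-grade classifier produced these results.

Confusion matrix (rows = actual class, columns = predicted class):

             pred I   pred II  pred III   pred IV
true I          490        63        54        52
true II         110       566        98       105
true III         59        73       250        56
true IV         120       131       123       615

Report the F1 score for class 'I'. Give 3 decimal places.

0.682

Take TP from the diagonal, FP from the rest of the 'I' prediction marginal, FN from the rest of the 'I' actual marginal.
F1 score = 2·TP/(2·TP+FP+FN).
I: TP=490, FP=110+59+120=289, FN=63+54+52=169 → 980/1438 = 0.6815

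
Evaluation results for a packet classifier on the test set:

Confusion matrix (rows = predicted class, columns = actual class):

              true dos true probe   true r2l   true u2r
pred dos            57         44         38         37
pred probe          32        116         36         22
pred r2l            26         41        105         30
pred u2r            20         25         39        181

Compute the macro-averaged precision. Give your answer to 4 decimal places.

0.5224

Per-class precision (TP/(TP+FP)):
  dos: TP=57, FP=44+38+37=119 → 57/176 = 0.32386
  probe: TP=116, FP=32+36+22=90 → 116/206 = 0.56311
  r2l: TP=105, FP=26+41+30=97 → 105/202 = 0.51980
  u2r: TP=181, FP=20+25+39=84 → 181/265 = 0.68302
Macro-precision = mean = (0.32386 + 0.56311 + 0.51980 + 0.68302) / 4 = 0.5224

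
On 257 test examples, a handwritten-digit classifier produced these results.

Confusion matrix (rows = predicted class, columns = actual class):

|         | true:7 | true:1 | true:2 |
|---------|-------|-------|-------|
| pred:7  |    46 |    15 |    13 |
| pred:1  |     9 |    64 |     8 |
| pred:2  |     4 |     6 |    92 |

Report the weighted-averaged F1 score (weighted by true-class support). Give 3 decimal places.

Per-class F1 score (2·TP/(2·TP+FP+FN)):
  7: TP=46, FP=15+13=28, FN=9+4=13 → 92/133 = 0.6917
  1: TP=64, FP=9+8=17, FN=15+6=21 → 128/166 = 0.7711
  2: TP=92, FP=4+6=10, FN=13+8=21 → 184/215 = 0.8558
Weighted-F1 score = Σ (supportᵢ/N)·F1 scoreᵢ with N=257: (59/257)·0.6917 + (85/257)·0.7711 + (113/257)·0.8558 = 0.790

0.790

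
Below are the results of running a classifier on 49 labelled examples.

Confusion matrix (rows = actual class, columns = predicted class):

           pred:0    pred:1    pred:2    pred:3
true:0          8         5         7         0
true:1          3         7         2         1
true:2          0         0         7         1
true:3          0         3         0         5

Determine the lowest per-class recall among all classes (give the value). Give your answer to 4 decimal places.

0.4000

Per-class recall (TP/(TP+FN)):
  0: TP=8, FN=5+7+0=12 → 8/20 = 0.40000
  1: TP=7, FN=3+2+1=6 → 7/13 = 0.53846
  2: TP=7, FN=0+0+1=1 → 7/8 = 0.87500
  3: TP=5, FN=0+3+0=3 → 5/8 = 0.62500
Lowest is class '0' with recall = 0.4000.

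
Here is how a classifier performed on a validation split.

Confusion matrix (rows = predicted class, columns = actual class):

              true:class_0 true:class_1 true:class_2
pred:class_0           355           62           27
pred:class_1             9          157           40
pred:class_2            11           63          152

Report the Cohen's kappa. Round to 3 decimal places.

Observed agreement pₒ = trace/N = 664/876 = 0.7580
Expected agreement pₑ = Σ (rowᵢ·colᵢ)/N² = (375·444 + 282·206 + 219·226)/876² = 0.3572
κ = (pₒ − pₑ)/(1 − pₑ) = (0.7580 − 0.3572)/(1 − 0.3572) = 0.624

0.624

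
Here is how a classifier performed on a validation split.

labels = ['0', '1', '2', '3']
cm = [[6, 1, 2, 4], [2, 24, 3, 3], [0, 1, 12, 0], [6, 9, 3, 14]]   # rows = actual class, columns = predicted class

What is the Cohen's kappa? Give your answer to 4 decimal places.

0.4783

Observed agreement pₒ = trace/N = 56/90 = 0.62222
Expected agreement pₑ = Σ (rowᵢ·colᵢ)/N² = (13·14 + 32·35 + 13·20 + 32·21)/90² = 0.27580
κ = (pₒ − pₑ)/(1 − pₑ) = (0.62222 − 0.27580)/(1 − 0.27580) = 0.4783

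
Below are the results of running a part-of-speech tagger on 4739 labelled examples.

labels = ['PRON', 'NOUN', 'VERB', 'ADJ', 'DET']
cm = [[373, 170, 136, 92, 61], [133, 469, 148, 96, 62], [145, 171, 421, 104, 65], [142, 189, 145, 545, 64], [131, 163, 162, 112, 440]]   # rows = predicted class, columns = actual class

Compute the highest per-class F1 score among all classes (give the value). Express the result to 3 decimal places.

0.536

Per-class F1 score (2·TP/(2·TP+FP+FN)):
  PRON: TP=373, FP=170+136+92+61=459, FN=133+145+142+131=551 → 746/1756 = 0.4248
  NOUN: TP=469, FP=133+148+96+62=439, FN=170+171+189+163=693 → 938/2070 = 0.4531
  VERB: TP=421, FP=145+171+104+65=485, FN=136+148+145+162=591 → 842/1918 = 0.4390
  ADJ: TP=545, FP=142+189+145+64=540, FN=92+96+104+112=404 → 1090/2034 = 0.5359
  DET: TP=440, FP=131+163+162+112=568, FN=61+62+65+64=252 → 880/1700 = 0.5176
Highest is class 'ADJ' with F1 score = 0.536.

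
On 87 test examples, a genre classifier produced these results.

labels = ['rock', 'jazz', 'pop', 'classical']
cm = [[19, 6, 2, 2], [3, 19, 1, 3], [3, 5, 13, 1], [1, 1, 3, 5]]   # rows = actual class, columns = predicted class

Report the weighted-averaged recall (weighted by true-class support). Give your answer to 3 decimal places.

Per-class recall (TP/(TP+FN)):
  rock: TP=19, FN=6+2+2=10 → 19/29 = 0.6552
  jazz: TP=19, FN=3+1+3=7 → 19/26 = 0.7308
  pop: TP=13, FN=3+5+1=9 → 13/22 = 0.5909
  classical: TP=5, FN=1+1+3=5 → 5/10 = 0.5000
Weighted-recall = Σ (supportᵢ/N)·recallᵢ with N=87: (29/87)·0.6552 + (26/87)·0.7308 + (22/87)·0.5909 + (10/87)·0.5000 = 0.644

0.644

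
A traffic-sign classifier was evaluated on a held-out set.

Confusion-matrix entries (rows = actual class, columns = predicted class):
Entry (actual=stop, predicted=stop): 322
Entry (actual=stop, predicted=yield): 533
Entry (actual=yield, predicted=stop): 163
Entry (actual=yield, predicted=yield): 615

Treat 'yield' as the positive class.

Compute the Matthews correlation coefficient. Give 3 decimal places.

0.183

MCC = (TP·TN − FP·FN) / √((TP+FP)(TP+FN)(TN+FP)(TN+FN))
Numerator = 615·322 − 533·163 = 111151
Denominator = √(1148·778·855·485) = √370364488200 = 608575.7867
MCC = 111151 / 608575.7867 = 0.183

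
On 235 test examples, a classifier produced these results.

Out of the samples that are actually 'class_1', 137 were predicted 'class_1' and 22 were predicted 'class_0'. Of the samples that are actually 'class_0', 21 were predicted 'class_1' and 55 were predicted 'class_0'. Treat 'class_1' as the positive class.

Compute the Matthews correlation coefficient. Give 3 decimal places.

MCC = (TP·TN − FP·FN) / √((TP+FP)(TP+FN)(TN+FP)(TN+FN))
Numerator = 137·55 − 21·22 = 7073
Denominator = √(158·159·76·77) = √147013944 = 12124.9307
MCC = 7073 / 12124.9307 = 0.583

0.583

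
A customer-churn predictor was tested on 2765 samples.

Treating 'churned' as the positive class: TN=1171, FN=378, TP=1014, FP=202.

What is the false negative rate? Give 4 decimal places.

0.2716

FNR = FN/(FN+TP) = 378/(378+1014) = 0.2716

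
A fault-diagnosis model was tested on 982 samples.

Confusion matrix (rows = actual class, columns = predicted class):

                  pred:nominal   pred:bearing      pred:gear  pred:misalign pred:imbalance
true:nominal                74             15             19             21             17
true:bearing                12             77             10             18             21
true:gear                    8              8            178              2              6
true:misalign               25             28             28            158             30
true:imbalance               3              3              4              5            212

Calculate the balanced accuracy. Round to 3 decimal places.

0.693

Balanced accuracy = mean of per-class recall.
  nominal: recall = 74/146 = 0.5068
  bearing: recall = 77/138 = 0.5580
  gear: recall = 178/202 = 0.8812
  misalign: recall = 158/269 = 0.5874
  imbalance: recall = 212/227 = 0.9339
Mean = (0.5068 + 0.5580 + 0.8812 + 0.5874 + 0.9339) / 5 = 0.693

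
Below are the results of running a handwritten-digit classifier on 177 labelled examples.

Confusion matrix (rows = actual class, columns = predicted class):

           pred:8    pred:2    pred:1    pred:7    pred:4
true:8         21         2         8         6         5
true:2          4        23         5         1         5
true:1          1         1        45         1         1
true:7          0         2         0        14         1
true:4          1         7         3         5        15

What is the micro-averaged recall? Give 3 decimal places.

Micro-averaging pools counts across classes: ΣTP=118, ΣFP=59, ΣFN=59.
Micro-recall = TP/(TP+FN) on pooled counts = 0.667 (equals overall accuracy in single-label multiclass).

0.667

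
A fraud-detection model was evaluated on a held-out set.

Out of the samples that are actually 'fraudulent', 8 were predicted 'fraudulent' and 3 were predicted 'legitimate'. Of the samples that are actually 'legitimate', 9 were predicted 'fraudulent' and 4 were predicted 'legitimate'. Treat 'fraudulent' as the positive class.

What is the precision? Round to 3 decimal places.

Precision = TP/(TP+FP) = 8/(8+9) = 8/17 = 0.471

0.471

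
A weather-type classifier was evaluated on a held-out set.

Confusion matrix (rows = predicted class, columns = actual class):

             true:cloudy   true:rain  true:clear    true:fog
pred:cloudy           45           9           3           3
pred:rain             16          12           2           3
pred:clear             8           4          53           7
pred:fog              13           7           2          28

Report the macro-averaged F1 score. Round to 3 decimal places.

0.605

Per-class F1 score (2·TP/(2·TP+FP+FN)):
  cloudy: TP=45, FP=9+3+3=15, FN=16+8+13=37 → 90/142 = 0.6338
  rain: TP=12, FP=16+2+3=21, FN=9+4+7=20 → 24/65 = 0.3692
  clear: TP=53, FP=8+4+7=19, FN=3+2+2=7 → 106/132 = 0.8030
  fog: TP=28, FP=13+7+2=22, FN=3+3+7=13 → 56/91 = 0.6154
Macro-F1 score = mean = (0.6338 + 0.3692 + 0.8030 + 0.6154) / 4 = 0.605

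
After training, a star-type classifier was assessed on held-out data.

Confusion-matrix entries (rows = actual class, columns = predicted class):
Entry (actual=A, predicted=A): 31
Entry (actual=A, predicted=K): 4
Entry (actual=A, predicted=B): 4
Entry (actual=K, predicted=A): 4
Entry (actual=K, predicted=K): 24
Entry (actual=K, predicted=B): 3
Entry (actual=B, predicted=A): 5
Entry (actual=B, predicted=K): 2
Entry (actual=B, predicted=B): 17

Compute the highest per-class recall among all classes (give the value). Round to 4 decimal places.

Per-class recall (TP/(TP+FN)):
  A: TP=31, FN=4+4=8 → 31/39 = 0.79487
  K: TP=24, FN=4+3=7 → 24/31 = 0.77419
  B: TP=17, FN=5+2=7 → 17/24 = 0.70833
Highest is class 'A' with recall = 0.7949.

0.7949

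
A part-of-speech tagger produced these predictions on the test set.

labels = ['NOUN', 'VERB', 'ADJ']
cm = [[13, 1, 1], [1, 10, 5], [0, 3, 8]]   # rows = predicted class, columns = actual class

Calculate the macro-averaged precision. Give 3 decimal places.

Per-class precision (TP/(TP+FP)):
  NOUN: TP=13, FP=1+1=2 → 13/15 = 0.8667
  VERB: TP=10, FP=1+5=6 → 10/16 = 0.6250
  ADJ: TP=8, FP=0+3=3 → 8/11 = 0.7273
Macro-precision = mean = (0.8667 + 0.6250 + 0.7273) / 3 = 0.740

0.740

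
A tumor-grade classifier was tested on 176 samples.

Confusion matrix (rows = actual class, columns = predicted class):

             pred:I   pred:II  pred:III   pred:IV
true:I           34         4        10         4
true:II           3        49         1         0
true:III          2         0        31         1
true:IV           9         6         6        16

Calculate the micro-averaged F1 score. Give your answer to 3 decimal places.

0.739

Micro-averaging pools counts across classes: ΣTP=130, ΣFP=46, ΣFN=46.
Micro-F1 score = 2·TP/(2·TP+FP+FN) on pooled counts = 0.739 (equals overall accuracy in single-label multiclass).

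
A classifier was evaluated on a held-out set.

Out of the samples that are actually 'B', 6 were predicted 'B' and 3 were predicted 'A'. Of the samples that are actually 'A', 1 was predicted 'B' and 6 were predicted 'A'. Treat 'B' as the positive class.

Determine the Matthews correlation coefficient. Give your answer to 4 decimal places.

0.5238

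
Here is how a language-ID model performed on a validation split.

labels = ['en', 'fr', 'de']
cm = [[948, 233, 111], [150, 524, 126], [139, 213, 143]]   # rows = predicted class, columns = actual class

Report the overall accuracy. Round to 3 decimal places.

Accuracy = trace / total = (948+524+143=1615) / 2587 = 1615/2587 = 0.624

0.624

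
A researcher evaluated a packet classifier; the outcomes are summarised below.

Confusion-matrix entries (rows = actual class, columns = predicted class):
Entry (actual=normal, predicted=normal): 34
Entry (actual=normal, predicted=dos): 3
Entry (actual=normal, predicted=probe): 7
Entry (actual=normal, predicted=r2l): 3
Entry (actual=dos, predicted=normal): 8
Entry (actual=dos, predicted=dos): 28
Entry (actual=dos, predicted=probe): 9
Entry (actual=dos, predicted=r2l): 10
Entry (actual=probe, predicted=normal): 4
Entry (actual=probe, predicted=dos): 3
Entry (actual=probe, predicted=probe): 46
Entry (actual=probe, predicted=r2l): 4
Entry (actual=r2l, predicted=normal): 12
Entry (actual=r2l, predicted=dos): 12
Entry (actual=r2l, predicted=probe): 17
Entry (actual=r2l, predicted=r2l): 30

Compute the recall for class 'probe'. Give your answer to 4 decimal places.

0.8070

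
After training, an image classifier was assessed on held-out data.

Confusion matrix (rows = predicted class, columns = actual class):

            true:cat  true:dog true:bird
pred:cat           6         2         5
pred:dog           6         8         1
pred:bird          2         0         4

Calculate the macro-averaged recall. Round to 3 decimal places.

Per-class recall (TP/(TP+FN)):
  cat: TP=6, FN=6+2=8 → 6/14 = 0.4286
  dog: TP=8, FN=2+0=2 → 8/10 = 0.8000
  bird: TP=4, FN=5+1=6 → 4/10 = 0.4000
Macro-recall = mean = (0.4286 + 0.8000 + 0.4000) / 3 = 0.543

0.543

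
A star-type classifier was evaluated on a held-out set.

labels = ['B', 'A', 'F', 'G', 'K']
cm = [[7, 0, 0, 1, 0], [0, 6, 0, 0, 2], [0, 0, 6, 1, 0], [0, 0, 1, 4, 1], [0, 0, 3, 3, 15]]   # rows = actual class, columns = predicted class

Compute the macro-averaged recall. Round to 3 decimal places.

Per-class recall (TP/(TP+FN)):
  B: TP=7, FN=0+0+1+0=1 → 7/8 = 0.8750
  A: TP=6, FN=0+0+0+2=2 → 6/8 = 0.7500
  F: TP=6, FN=0+0+1+0=1 → 6/7 = 0.8571
  G: TP=4, FN=0+0+1+1=2 → 4/6 = 0.6667
  K: TP=15, FN=0+0+3+3=6 → 15/21 = 0.7143
Macro-recall = mean = (0.8750 + 0.7500 + 0.8571 + 0.6667 + 0.7143) / 5 = 0.773

0.773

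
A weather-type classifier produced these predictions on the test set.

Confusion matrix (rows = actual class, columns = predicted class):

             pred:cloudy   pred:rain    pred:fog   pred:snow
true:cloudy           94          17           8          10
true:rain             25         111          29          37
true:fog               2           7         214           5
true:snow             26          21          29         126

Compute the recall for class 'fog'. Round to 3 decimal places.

0.939

recall = TP/(TP+FN).
fog: TP=214, FN=2+7+5=14 → 214/228 = 0.9386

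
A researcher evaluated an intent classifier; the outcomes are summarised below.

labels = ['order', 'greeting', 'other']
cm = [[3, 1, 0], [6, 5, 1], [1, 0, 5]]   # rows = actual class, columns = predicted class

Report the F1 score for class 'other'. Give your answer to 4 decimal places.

0.8333

Take TP from the diagonal, FP from the rest of the 'other' prediction marginal, FN from the rest of the 'other' actual marginal.
F1 score = 2·TP/(2·TP+FP+FN).
other: TP=5, FP=0+1=1, FN=1+0=1 → 10/12 = 0.83333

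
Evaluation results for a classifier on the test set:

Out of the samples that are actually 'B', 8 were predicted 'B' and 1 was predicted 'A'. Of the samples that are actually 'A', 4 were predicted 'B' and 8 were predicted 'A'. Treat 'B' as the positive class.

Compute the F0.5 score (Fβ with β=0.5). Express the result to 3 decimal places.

0.702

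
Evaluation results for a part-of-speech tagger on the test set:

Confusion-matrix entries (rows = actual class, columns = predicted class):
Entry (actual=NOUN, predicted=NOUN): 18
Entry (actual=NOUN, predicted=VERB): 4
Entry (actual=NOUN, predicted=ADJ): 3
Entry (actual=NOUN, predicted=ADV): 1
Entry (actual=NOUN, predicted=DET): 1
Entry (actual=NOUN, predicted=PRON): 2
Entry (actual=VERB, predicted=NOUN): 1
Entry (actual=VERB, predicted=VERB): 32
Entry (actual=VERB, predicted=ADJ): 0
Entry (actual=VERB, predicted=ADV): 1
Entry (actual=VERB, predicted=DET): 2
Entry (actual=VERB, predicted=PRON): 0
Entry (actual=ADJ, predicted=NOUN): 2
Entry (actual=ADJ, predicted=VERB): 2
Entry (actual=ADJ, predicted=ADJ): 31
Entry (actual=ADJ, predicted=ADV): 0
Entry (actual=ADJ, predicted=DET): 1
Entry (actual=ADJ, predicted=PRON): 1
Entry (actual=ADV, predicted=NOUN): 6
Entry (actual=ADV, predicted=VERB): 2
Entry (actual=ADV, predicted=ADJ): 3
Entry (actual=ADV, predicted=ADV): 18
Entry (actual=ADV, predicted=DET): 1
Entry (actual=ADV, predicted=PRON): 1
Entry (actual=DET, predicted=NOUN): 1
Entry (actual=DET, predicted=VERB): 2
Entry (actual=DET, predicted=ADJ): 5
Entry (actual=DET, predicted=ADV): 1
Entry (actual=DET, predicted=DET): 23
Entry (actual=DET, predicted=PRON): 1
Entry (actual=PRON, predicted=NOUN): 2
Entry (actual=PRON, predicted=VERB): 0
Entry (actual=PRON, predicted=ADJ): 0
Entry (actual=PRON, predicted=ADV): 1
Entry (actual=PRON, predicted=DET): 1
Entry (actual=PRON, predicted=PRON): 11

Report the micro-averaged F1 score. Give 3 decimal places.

0.735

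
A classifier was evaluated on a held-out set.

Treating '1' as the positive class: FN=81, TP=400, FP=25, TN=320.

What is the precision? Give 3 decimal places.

0.941

Precision = TP/(TP+FP) = 400/(400+25) = 400/425 = 0.941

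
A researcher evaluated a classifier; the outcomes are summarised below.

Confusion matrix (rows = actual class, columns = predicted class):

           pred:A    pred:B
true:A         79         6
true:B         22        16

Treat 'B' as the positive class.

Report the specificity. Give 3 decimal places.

0.929

Specificity = TN/(TN+FP) = 79/(79+6) = 0.929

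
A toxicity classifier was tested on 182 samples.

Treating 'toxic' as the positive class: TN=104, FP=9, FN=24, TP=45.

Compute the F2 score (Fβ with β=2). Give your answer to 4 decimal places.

Fβ = (1+β²)·TP / ((1+β²)·TP + β²·FN + FP), with β²=4
= 5·45 / (5·45 + 4·24 + 9) = 0.6818

0.6818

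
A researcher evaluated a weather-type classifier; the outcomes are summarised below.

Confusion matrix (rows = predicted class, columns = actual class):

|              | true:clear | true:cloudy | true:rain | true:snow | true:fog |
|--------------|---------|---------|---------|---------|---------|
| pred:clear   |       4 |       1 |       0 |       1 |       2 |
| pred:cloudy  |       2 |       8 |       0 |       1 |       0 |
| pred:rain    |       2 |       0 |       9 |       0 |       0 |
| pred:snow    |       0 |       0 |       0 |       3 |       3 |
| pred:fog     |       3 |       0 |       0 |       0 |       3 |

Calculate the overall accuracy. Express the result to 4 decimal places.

0.6429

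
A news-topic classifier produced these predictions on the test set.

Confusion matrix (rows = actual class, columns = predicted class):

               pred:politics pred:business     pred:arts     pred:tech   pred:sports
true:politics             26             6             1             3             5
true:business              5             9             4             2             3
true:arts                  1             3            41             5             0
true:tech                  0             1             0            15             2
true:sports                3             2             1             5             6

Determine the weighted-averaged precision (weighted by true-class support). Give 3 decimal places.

0.666

Per-class precision (TP/(TP+FP)):
  politics: TP=26, FP=5+1+0+3=9 → 26/35 = 0.7429
  business: TP=9, FP=6+3+1+2=12 → 9/21 = 0.4286
  arts: TP=41, FP=1+4+0+1=6 → 41/47 = 0.8723
  tech: TP=15, FP=3+2+5+5=15 → 15/30 = 0.5000
  sports: TP=6, FP=5+3+0+2=10 → 6/16 = 0.3750
Weighted-precision = Σ (supportᵢ/N)·precisionᵢ with N=149: (41/149)·0.7429 + (23/149)·0.4286 + (50/149)·0.8723 + (18/149)·0.5000 + (17/149)·0.3750 = 0.666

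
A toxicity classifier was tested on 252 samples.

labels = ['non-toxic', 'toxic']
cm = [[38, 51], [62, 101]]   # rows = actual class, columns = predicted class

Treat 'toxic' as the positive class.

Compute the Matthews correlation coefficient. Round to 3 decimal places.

0.046

MCC = (TP·TN − FP·FN) / √((TP+FP)(TP+FN)(TN+FP)(TN+FN))
Numerator = 101·38 − 51·62 = 676
Denominator = √(152·163·89·100) = √220506400 = 14849.4579
MCC = 676 / 14849.4579 = 0.046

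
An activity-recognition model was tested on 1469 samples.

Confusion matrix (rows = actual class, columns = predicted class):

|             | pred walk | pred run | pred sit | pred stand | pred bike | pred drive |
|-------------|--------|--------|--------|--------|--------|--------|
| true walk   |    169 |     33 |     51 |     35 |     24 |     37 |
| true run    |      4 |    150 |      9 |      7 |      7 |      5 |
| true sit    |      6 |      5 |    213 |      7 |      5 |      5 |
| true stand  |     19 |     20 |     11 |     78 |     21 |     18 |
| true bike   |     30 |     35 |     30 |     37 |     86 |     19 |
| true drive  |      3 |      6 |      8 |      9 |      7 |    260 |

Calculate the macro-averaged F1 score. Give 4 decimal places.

Per-class F1 score (2·TP/(2·TP+FP+FN)):
  walk: TP=169, FP=4+6+19+30+3=62, FN=33+51+35+24+37=180 → 338/580 = 0.58276
  run: TP=150, FP=33+5+20+35+6=99, FN=4+9+7+7+5=32 → 300/431 = 0.69606
  sit: TP=213, FP=51+9+11+30+8=109, FN=6+5+7+5+5=28 → 426/563 = 0.75666
  stand: TP=78, FP=35+7+7+37+9=95, FN=19+20+11+21+18=89 → 156/340 = 0.45882
  bike: TP=86, FP=24+7+5+21+7=64, FN=30+35+30+37+19=151 → 172/387 = 0.44444
  drive: TP=260, FP=37+5+5+18+19=84, FN=3+6+8+9+7=33 → 520/637 = 0.81633
Macro-F1 score = mean = (0.58276 + 0.69606 + 0.75666 + 0.45882 + 0.44444 + 0.81633) / 6 = 0.6258

0.6258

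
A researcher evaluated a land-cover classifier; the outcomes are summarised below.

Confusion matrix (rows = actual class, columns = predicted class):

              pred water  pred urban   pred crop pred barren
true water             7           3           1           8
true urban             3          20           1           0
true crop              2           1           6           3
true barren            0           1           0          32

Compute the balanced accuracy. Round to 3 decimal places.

0.668

Balanced accuracy = mean of per-class recall.
  water: recall = 7/19 = 0.3684
  urban: recall = 20/24 = 0.8333
  crop: recall = 6/12 = 0.5000
  barren: recall = 32/33 = 0.9697
Mean = (0.3684 + 0.8333 + 0.5000 + 0.9697) / 4 = 0.668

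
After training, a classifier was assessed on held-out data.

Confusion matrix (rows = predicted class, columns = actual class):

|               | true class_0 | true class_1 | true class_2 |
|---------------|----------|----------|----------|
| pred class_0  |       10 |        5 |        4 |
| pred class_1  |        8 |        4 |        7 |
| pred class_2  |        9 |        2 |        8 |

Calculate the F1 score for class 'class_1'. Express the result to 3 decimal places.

F1 score = 2·TP/(2·TP+FP+FN).
class_1: TP=4, FP=8+7=15, FN=5+2=7 → 8/30 = 0.2667

0.267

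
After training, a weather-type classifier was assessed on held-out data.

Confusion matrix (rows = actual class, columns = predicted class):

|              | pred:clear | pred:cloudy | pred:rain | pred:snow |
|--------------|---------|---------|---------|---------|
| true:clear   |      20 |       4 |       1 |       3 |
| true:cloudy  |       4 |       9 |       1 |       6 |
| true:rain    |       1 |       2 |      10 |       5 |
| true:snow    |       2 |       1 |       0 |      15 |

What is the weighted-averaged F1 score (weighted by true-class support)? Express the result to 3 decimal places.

Per-class F1 score (2·TP/(2·TP+FP+FN)):
  clear: TP=20, FP=4+1+2=7, FN=4+1+3=8 → 40/55 = 0.7273
  cloudy: TP=9, FP=4+2+1=7, FN=4+1+6=11 → 18/36 = 0.5000
  rain: TP=10, FP=1+1+0=2, FN=1+2+5=8 → 20/30 = 0.6667
  snow: TP=15, FP=3+6+5=14, FN=2+1+0=3 → 30/47 = 0.6383
Weighted-F1 score = Σ (supportᵢ/N)·F1 scoreᵢ with N=84: (28/84)·0.7273 + (20/84)·0.5000 + (18/84)·0.6667 + (18/84)·0.6383 = 0.641

0.641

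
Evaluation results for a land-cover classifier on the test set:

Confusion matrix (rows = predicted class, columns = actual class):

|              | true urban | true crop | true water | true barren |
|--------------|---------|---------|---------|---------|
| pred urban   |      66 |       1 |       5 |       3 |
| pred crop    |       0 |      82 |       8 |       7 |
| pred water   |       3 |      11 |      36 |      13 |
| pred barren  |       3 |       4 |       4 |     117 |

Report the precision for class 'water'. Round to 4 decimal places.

0.5714

Treat 'water' as positive and all other classes as negative.
precision = TP/(TP+FP).
water: TP=36, FP=3+11+13=27 → 36/63 = 0.57143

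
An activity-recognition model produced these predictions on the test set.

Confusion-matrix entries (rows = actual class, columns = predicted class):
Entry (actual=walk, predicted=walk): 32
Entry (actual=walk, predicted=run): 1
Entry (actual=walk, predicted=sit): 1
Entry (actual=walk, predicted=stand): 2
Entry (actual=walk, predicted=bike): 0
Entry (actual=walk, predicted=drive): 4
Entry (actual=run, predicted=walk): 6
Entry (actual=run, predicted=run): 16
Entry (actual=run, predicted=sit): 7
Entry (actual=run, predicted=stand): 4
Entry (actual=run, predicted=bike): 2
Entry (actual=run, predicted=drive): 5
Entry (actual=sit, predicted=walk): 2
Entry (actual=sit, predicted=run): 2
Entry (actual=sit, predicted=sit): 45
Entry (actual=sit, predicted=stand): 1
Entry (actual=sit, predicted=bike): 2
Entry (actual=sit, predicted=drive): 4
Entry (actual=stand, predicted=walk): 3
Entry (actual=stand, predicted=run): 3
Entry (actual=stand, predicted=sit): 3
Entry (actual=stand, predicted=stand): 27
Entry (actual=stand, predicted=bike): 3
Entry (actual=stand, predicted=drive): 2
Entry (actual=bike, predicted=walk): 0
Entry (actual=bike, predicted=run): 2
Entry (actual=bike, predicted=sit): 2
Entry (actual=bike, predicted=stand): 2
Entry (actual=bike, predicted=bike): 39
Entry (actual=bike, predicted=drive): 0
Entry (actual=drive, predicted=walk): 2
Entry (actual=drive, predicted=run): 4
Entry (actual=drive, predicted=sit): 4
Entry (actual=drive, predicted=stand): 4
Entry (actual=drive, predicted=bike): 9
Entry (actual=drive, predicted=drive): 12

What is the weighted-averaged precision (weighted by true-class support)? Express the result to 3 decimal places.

0.650

Per-class precision (TP/(TP+FP)):
  walk: TP=32, FP=6+2+3+0+2=13 → 32/45 = 0.7111
  run: TP=16, FP=1+2+3+2+4=12 → 16/28 = 0.5714
  sit: TP=45, FP=1+7+3+2+4=17 → 45/62 = 0.7258
  stand: TP=27, FP=2+4+1+2+4=13 → 27/40 = 0.6750
  bike: TP=39, FP=0+2+2+3+9=16 → 39/55 = 0.7091
  drive: TP=12, FP=4+5+4+2+0=15 → 12/27 = 0.4444
Weighted-precision = Σ (supportᵢ/N)·precisionᵢ with N=257: (40/257)·0.7111 + (40/257)·0.5714 + (56/257)·0.7258 + (41/257)·0.6750 + (45/257)·0.7091 + (35/257)·0.4444 = 0.650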